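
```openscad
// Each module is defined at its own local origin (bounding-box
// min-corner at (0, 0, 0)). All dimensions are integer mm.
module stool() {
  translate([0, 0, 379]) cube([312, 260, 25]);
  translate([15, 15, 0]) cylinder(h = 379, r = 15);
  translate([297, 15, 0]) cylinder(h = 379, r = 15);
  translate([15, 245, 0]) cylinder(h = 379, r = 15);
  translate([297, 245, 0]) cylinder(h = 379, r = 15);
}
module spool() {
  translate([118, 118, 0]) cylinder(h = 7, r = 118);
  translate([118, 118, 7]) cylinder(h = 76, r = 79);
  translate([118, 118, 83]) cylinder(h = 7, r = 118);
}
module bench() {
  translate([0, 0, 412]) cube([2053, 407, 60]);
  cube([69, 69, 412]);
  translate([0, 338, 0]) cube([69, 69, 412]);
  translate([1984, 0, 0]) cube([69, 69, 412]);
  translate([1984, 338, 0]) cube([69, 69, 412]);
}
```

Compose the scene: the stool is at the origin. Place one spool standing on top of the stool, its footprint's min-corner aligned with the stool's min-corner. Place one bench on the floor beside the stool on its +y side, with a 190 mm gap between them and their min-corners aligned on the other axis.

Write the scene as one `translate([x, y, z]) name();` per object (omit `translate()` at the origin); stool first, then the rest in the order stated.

stool();
translate([0, 0, 404]) spool();
translate([0, 450, 0]) bench();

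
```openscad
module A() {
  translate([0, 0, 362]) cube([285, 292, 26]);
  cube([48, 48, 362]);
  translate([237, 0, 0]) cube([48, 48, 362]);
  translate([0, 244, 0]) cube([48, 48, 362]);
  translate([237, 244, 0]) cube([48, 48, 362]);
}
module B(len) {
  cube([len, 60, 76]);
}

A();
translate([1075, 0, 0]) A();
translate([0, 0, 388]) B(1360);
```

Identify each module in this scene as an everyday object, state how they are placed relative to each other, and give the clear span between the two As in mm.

A is a stool. B is a beam. A beam spans the tops of two stools. The clear span between the two stools is 790 mm.

Second stool starts at x = 1075; first ends at x = 285; clear span = 1075 − 285 = 790 mm.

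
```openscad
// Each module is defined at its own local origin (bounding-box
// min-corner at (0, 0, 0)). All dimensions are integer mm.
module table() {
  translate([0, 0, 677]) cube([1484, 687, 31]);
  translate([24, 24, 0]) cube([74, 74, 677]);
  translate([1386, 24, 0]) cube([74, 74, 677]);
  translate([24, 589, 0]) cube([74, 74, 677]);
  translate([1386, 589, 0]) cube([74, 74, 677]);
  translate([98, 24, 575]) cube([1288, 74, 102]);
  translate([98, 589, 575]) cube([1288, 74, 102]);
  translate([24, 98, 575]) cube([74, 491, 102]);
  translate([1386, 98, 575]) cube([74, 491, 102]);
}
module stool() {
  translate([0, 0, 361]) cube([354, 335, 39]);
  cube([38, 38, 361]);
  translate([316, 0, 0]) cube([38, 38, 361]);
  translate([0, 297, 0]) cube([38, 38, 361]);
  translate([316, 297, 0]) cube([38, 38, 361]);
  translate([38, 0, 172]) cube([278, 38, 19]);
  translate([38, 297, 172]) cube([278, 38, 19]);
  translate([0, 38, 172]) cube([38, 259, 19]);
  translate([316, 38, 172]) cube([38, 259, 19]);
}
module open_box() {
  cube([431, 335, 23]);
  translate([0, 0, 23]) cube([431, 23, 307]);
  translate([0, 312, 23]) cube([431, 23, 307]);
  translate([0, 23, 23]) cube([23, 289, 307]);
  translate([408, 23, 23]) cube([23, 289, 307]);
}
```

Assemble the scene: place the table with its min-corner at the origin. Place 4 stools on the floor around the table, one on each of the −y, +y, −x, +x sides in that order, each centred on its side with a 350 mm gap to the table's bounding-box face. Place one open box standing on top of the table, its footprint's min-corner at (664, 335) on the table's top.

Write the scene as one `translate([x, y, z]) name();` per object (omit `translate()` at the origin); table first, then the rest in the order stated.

table();
translate([565, -685, 0]) stool();
translate([565, 1037, 0]) stool();
translate([-704, 176, 0]) stool();
translate([1834, 176, 0]) stool();
translate([664, 335, 708]) open_box();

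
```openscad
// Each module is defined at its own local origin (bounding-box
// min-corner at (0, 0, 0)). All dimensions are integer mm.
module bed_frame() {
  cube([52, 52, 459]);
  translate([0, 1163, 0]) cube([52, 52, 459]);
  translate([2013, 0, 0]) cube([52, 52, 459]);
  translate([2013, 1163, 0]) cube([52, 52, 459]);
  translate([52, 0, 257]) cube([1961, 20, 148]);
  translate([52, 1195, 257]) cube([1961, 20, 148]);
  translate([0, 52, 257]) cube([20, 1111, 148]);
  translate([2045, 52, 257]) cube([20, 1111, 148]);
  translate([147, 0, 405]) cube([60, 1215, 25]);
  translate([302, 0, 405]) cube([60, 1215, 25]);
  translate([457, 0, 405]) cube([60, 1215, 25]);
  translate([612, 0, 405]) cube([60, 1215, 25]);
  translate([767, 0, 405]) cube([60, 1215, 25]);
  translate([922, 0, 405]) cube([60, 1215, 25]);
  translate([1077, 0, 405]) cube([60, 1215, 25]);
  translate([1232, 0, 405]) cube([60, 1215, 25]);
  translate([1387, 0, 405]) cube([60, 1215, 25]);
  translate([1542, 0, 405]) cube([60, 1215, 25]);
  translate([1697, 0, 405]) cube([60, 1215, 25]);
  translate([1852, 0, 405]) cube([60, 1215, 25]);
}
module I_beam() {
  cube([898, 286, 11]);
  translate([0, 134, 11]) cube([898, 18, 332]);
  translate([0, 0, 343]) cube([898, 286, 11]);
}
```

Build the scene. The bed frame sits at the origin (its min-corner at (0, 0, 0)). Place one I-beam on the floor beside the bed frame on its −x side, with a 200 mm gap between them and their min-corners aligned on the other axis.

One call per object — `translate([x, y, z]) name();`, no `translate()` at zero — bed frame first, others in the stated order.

bed_frame();
translate([-1098, 0, 0]) I_beam();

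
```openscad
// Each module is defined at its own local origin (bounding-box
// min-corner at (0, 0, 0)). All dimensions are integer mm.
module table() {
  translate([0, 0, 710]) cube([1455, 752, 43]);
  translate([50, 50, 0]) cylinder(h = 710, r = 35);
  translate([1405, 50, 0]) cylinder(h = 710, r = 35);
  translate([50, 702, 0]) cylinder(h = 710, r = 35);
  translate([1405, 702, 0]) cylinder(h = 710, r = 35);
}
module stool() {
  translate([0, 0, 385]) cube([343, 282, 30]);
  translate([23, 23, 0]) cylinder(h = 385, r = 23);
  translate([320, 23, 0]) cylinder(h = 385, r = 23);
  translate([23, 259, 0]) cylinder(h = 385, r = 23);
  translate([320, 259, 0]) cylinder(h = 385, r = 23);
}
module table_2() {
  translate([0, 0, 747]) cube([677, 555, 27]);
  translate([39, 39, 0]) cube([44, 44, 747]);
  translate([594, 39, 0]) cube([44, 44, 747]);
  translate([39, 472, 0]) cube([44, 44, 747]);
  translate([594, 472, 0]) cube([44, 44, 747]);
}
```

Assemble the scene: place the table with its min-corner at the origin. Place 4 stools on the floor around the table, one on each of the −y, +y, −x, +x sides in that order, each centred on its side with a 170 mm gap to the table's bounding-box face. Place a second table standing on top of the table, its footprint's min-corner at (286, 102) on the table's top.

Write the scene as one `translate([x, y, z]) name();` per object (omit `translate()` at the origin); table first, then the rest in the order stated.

table();
translate([556, -452, 0]) stool();
translate([556, 922, 0]) stool();
translate([-513, 235, 0]) stool();
translate([1625, 235, 0]) stool();
translate([286, 102, 753]) table_2();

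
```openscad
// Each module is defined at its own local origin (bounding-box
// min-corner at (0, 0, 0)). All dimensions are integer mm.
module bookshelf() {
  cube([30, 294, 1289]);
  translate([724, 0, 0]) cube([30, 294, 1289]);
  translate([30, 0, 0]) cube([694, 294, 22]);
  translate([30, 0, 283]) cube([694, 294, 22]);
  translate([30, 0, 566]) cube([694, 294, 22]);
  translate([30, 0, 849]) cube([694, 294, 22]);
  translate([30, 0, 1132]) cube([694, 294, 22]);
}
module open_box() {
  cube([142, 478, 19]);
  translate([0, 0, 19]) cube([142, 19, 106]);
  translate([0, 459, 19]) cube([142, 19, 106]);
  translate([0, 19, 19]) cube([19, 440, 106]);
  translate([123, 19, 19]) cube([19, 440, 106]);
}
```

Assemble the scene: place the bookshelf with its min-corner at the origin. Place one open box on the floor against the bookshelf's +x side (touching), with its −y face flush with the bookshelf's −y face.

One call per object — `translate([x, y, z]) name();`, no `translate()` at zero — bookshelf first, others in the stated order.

bookshelf();
translate([754, 0, 0]) open_box();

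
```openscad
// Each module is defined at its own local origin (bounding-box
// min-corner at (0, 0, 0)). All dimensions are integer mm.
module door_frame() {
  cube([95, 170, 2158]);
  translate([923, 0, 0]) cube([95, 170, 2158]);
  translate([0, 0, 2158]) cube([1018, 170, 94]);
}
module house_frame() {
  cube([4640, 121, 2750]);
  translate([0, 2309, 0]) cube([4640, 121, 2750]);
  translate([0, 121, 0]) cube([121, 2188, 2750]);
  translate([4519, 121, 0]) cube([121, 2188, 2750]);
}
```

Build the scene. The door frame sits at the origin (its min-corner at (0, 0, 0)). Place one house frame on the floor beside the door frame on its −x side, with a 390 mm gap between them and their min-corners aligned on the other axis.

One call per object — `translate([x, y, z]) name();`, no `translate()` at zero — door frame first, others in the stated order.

door_frame();
translate([-5030, 0, 0]) house_frame();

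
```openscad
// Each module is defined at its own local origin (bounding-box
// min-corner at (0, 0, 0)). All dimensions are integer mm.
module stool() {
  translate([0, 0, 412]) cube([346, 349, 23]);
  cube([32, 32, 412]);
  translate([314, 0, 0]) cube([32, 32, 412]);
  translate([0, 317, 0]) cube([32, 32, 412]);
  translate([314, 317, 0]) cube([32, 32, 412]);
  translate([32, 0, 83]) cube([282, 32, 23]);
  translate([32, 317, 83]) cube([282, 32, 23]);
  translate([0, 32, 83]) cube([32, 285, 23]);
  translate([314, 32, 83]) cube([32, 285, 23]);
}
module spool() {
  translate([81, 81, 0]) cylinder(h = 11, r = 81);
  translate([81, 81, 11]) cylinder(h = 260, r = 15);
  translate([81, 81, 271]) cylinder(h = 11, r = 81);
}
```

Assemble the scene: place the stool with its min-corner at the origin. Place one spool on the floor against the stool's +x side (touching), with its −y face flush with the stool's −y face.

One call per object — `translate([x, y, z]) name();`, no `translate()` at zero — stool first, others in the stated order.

stool();
translate([346, 0, 0]) spool();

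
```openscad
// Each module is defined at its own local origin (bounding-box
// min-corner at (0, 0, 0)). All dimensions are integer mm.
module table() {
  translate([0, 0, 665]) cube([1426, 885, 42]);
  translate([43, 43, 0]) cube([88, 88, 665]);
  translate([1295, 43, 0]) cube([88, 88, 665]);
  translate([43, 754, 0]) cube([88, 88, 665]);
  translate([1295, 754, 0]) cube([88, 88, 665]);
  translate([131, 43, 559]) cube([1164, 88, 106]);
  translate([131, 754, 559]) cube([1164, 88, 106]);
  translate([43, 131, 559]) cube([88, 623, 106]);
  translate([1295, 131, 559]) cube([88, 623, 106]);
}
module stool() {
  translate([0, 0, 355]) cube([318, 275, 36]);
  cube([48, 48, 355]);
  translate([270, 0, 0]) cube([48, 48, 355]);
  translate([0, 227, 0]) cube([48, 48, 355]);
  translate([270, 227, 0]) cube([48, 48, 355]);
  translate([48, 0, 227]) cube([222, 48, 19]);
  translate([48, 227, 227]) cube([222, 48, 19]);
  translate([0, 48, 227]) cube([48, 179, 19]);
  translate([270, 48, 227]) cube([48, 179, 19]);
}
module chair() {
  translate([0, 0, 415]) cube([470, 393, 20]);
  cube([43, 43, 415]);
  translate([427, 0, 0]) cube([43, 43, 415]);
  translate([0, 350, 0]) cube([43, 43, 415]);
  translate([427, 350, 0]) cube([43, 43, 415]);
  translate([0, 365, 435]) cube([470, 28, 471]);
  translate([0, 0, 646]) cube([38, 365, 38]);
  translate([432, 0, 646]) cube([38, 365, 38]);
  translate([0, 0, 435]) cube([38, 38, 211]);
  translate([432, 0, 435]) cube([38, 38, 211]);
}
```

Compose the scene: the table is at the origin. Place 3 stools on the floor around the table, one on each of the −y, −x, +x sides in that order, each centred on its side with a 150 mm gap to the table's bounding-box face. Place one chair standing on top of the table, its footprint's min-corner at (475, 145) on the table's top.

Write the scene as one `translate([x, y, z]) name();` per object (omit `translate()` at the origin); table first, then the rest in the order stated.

table();
translate([554, -425, 0]) stool();
translate([-468, 305, 0]) stool();
translate([1576, 305, 0]) stool();
translate([475, 145, 707]) chair();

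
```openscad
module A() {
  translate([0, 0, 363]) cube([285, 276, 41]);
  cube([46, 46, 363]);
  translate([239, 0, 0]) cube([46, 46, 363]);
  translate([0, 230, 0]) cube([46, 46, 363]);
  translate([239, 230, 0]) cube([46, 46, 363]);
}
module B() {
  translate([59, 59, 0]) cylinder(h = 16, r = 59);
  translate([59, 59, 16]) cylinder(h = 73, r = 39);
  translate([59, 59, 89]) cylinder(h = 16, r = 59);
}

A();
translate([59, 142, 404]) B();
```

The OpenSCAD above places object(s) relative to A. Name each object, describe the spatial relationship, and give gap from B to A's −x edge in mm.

The spool's min-x is at 59; the stool's min-x is 0; gap = 59 mm.

A is a stool. B is a spool. The spool is on top of the stool. The gap from the spool to the stool's −x edge is 59 mm.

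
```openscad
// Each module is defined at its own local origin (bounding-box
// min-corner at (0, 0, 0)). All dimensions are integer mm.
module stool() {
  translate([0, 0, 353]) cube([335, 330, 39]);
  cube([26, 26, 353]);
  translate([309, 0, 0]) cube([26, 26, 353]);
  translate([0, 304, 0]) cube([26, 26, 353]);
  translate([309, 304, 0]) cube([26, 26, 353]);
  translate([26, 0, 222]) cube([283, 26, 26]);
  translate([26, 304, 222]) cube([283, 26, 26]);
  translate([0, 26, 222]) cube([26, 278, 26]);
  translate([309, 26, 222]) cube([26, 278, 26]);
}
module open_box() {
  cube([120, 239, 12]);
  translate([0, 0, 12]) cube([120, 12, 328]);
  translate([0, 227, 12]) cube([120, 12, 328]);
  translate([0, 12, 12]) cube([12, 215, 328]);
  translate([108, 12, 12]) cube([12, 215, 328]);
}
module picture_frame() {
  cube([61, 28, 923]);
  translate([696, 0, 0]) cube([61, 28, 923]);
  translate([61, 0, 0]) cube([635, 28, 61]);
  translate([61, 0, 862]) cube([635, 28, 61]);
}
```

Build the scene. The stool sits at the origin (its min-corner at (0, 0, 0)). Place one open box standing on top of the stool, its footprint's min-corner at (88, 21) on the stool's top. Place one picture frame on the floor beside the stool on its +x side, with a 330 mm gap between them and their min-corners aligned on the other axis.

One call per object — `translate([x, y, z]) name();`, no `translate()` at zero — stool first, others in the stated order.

stool();
translate([88, 21, 392]) open_box();
translate([665, 0, 0]) picture_frame();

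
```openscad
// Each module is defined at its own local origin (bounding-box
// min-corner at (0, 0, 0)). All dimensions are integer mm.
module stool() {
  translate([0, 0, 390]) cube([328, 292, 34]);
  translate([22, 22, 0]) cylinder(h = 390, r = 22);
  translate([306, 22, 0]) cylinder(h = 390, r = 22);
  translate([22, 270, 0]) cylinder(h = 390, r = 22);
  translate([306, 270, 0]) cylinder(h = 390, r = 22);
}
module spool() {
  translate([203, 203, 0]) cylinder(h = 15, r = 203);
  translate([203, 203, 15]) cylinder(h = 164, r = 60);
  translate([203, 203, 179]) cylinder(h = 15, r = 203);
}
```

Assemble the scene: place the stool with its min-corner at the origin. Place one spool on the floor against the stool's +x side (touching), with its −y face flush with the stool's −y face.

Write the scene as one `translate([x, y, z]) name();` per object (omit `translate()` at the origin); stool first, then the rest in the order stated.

stool();
translate([328, 0, 0]) spool();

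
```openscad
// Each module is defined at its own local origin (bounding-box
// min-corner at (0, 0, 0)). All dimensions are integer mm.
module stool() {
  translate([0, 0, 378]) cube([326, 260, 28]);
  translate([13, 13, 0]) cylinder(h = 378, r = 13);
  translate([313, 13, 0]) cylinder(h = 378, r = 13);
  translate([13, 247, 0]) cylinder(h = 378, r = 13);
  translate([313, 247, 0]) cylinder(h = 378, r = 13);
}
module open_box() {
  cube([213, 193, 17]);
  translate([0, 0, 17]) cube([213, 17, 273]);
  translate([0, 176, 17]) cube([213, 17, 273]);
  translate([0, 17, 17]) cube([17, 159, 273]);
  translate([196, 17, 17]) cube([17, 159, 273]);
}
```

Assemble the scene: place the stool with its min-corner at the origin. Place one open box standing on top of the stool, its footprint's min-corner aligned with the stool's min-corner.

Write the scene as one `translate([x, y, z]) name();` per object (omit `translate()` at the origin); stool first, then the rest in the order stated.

stool();
translate([0, 0, 406]) open_box();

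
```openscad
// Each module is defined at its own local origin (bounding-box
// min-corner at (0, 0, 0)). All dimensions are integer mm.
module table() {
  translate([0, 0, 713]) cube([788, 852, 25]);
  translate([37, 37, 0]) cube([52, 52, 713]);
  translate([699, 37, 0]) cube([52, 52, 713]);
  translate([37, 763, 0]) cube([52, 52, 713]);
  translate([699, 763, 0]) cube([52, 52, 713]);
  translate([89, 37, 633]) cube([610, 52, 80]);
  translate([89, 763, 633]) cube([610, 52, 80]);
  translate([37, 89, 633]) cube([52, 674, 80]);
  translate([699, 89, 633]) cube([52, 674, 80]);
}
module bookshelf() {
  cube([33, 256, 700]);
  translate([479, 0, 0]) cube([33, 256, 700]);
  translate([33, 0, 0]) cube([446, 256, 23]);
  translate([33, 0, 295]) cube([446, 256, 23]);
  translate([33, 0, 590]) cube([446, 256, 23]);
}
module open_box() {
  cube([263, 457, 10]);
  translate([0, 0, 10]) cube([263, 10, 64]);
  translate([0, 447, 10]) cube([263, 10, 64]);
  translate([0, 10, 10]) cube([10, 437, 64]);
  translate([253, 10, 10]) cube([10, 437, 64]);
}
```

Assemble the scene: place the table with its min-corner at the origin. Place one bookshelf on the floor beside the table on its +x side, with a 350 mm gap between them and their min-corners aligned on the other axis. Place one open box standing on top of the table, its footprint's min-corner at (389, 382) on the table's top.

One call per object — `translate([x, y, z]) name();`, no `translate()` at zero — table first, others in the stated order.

table();
translate([1138, 0, 0]) bookshelf();
translate([389, 382, 738]) open_box();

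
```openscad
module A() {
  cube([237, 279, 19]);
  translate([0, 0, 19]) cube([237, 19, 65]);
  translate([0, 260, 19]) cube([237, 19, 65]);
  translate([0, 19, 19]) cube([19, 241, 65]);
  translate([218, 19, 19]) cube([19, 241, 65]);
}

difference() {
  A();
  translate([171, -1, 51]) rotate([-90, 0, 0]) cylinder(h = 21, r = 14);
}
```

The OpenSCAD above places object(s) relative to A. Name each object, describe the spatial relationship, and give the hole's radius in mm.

The subtracted cylinder has r = 14 mm.

A is an open box. The open box has a circular hole through its front wall. The hole's radius is 14 mm.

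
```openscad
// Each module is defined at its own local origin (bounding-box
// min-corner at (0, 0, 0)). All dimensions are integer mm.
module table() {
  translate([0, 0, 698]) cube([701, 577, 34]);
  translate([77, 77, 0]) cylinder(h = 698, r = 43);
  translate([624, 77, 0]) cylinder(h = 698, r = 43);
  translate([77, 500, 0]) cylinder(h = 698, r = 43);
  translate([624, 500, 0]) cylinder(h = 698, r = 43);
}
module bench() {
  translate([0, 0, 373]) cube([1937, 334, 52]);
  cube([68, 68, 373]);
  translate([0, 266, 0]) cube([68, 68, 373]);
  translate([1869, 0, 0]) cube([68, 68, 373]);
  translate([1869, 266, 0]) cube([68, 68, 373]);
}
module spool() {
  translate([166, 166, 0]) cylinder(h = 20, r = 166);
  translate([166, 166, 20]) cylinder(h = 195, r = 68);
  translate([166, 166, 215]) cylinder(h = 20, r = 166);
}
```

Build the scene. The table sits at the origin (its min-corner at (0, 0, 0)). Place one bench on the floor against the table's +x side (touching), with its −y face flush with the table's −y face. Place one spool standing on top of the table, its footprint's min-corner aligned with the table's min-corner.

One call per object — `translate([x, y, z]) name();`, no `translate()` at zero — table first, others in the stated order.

table();
translate([701, 0, 0]) bench();
translate([0, 0, 732]) spool();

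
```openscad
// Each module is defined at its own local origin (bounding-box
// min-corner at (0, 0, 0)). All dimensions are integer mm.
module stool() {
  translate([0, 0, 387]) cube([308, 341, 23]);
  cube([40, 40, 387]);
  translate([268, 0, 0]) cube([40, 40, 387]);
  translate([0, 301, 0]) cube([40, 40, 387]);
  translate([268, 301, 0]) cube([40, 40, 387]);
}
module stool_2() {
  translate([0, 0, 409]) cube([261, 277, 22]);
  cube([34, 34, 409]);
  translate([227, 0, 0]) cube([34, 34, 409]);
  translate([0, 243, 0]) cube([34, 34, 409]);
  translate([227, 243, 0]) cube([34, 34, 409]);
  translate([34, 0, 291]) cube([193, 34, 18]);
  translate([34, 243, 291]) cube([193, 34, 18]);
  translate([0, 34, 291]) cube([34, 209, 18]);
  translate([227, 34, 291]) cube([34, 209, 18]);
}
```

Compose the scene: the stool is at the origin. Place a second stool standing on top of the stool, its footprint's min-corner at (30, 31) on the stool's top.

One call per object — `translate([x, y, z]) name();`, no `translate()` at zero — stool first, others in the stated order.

stool();
translate([30, 31, 410]) stool_2();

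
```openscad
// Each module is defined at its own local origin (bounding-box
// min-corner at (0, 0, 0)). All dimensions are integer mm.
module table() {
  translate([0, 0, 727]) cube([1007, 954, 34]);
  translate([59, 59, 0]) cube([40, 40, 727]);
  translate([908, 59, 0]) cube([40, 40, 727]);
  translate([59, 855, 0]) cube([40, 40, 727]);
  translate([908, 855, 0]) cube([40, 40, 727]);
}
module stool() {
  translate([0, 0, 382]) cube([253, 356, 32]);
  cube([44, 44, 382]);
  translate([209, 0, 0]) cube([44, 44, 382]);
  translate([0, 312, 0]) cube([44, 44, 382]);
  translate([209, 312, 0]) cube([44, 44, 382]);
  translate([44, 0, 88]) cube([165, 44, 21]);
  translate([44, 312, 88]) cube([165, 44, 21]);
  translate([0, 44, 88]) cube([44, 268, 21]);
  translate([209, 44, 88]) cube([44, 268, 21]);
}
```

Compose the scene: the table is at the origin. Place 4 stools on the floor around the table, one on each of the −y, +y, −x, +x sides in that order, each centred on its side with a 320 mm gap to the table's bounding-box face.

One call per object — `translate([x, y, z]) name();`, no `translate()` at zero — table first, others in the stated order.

table();
translate([377, -676, 0]) stool();
translate([377, 1274, 0]) stool();
translate([-573, 299, 0]) stool();
translate([1327, 299, 0]) stool();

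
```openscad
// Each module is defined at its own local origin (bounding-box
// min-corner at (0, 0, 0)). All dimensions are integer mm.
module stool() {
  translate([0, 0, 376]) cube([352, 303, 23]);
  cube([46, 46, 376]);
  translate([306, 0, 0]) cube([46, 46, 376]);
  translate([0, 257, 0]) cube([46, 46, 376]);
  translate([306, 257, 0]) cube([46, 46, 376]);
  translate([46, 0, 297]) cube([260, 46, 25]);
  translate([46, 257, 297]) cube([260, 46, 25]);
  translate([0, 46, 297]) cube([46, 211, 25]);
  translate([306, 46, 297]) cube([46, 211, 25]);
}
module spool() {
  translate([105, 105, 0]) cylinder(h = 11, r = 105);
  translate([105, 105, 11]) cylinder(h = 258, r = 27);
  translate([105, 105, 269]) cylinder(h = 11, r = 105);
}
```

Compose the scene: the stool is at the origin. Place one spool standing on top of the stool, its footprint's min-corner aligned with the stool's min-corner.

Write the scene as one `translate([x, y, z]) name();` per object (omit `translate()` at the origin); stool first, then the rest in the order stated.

stool();
translate([0, 0, 399]) spool();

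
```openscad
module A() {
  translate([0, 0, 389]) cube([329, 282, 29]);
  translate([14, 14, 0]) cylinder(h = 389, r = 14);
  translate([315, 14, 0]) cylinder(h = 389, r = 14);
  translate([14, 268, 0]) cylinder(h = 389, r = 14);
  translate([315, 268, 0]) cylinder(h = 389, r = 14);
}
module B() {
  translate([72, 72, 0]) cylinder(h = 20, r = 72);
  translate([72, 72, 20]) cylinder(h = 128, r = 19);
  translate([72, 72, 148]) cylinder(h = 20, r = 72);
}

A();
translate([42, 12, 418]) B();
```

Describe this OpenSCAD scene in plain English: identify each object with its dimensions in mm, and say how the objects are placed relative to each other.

A is a four-legged stool. The seat is 329×282 mm, 29 mm thick, top at z = 418 mm. It stands on four round legs, each 28 mm in diameter, from z = 0 to the seat underside, each leg's axis is inset half a diameter from the nearest pair of seat edges (so the leg's bounding box is flush with the corner).

B is a spool: two coaxial disc flanges of radius 72 mm and thickness 20 mm, joined by a core cylinder of radius 19 mm and height 128 mm. The lower flange rests on z = 0 and the three cylinders share a vertical axis.

The spool is on top of the stool.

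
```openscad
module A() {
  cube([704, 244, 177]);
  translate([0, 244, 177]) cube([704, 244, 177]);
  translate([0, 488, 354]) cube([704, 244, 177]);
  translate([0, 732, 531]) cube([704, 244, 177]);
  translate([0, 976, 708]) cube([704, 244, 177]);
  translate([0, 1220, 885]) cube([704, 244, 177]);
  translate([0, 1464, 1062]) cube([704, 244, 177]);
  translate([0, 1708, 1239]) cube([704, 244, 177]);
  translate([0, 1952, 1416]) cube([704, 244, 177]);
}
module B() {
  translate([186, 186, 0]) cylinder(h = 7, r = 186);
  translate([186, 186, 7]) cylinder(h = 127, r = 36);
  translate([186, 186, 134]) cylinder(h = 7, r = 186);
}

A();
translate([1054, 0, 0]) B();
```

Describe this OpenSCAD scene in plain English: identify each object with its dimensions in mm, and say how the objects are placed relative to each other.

A is a run of 9 identical solid stair steps. Each tread is 704×244 mm and each step block is 177 mm high. Step 1 rests on the floor; step k is offset from step 1 by (k−1)×244 mm in y and (k−1)×177 mm in z.

B is a spool: two coaxial disc flanges of radius 186 mm and thickness 7 mm, joined by a core cylinder of radius 36 mm and height 127 mm. The lower flange rests on z = 0 and the three cylinders share a vertical axis.

The spool is on the floor beside the staircase on its +x side.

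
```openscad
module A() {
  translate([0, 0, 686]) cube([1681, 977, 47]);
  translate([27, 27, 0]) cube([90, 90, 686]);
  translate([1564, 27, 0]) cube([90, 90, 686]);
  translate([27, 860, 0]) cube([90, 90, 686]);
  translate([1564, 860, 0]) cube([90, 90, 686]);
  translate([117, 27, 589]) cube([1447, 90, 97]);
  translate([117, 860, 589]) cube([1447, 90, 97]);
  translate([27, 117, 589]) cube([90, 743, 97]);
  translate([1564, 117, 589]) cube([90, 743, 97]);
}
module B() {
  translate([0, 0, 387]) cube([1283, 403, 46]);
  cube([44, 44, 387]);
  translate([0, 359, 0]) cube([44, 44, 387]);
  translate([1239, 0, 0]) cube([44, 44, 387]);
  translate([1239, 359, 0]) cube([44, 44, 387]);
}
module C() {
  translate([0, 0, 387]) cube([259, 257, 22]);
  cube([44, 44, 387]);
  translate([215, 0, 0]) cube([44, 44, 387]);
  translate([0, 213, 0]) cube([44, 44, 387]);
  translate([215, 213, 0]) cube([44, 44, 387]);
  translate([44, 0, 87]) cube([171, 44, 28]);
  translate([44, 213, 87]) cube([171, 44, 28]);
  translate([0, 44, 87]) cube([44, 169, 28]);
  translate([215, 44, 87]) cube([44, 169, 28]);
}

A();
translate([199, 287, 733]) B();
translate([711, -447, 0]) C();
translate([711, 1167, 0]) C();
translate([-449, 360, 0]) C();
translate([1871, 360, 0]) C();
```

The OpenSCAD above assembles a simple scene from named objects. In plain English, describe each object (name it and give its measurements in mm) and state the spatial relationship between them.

A is a table with a 1681×977 mm rectangular top, 47 mm thick, top surface at z = 733 mm, supported by four 90×90 mm square legs, each inset 27 mm from the nearest pair of top edges, running from the floor. Four apron rails, 90 mm thick and 97 mm tall, run between adjacent legs with their top edges flush with the underside of the top and their outer faces flush with the legs' outer faces.

B is a bench: a 1283×403 mm seat slab, 46 mm thick, top at z = 433 mm, on four 44×44 mm square legs flush with the seat corners and standing on z = 0.

C is a four-legged stool. The seat is a 259×257×22 mm slab whose top surface is at z = 409 mm; four square legs, each 44×44 mm in cross-section, run from the floor (z = 0) to the underside of the seat, each flush with a corner of the seat. Four stretchers, 44 mm wide and 28 mm tall, connect adjacent legs with their undersides at z = 87 mm, each running between the inner faces of the legs it joins and aligned with the legs' outer faces on the other axis.

The bench is on top of the table, centred. Four stools sit around the table at the −y, +y, −x, +x sides.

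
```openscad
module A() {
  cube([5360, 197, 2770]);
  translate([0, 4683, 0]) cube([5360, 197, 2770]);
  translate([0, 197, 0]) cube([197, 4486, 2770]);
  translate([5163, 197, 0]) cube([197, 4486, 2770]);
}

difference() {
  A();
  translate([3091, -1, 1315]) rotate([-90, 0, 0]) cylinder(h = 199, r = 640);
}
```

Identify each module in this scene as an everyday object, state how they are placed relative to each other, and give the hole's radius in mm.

The subtracted cylinder has r = 640 mm.

A is a house frame. The house frame has a circular hole through its front wall. The hole's radius is 640 mm.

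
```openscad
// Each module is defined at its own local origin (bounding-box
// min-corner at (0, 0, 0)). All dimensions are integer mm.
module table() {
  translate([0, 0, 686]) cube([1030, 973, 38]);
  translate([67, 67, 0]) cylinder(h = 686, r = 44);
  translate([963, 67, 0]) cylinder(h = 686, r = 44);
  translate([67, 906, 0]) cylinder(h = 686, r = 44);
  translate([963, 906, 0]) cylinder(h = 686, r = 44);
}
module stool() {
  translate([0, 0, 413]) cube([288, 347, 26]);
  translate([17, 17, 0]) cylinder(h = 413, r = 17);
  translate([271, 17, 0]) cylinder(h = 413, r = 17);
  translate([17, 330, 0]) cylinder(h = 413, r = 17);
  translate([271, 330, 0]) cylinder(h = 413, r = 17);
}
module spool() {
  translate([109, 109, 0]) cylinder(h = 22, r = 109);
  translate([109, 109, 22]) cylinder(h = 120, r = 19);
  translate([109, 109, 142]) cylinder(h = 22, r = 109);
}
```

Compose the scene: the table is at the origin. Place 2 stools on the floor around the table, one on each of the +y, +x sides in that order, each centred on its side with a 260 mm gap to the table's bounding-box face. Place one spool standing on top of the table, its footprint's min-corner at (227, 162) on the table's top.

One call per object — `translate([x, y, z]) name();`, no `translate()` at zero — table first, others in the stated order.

table();
translate([371, 1233, 0]) stool();
translate([1290, 313, 0]) stool();
translate([227, 162, 724]) spool();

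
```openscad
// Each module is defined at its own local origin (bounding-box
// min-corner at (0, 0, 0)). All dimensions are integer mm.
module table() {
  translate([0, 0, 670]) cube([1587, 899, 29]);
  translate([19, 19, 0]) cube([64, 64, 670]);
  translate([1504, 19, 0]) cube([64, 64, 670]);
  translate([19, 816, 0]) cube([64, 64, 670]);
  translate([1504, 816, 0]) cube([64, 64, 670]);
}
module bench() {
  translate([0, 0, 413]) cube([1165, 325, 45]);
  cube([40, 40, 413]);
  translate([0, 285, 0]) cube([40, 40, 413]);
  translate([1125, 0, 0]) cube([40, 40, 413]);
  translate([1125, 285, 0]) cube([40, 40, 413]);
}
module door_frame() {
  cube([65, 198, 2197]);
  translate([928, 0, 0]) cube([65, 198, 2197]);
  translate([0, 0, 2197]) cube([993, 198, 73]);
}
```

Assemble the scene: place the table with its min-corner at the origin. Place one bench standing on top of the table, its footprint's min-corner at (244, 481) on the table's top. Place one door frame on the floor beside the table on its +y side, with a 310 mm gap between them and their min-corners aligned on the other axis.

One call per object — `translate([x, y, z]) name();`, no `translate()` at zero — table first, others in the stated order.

table();
translate([244, 481, 699]) bench();
translate([0, 1209, 0]) door_frame();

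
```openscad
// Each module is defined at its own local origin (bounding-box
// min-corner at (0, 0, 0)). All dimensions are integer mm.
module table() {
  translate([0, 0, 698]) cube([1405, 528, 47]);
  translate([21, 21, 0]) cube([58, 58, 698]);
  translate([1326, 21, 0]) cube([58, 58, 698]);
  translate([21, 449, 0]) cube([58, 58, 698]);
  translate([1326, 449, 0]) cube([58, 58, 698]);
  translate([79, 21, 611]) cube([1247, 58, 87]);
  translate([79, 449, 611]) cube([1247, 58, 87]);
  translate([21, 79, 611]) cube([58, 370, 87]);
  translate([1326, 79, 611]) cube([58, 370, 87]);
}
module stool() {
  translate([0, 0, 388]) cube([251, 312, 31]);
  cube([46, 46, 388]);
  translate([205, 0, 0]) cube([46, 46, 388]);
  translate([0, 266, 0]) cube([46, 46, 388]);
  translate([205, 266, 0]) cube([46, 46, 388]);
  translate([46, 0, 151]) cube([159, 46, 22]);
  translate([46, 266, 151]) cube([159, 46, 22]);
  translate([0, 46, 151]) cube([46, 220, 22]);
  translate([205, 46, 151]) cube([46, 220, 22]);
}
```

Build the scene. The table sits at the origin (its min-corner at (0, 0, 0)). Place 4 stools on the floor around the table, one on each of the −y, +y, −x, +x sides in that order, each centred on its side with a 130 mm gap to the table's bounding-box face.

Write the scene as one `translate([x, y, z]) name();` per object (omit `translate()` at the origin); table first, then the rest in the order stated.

table();
translate([577, -442, 0]) stool();
translate([577, 658, 0]) stool();
translate([-381, 108, 0]) stool();
translate([1535, 108, 0]) stool();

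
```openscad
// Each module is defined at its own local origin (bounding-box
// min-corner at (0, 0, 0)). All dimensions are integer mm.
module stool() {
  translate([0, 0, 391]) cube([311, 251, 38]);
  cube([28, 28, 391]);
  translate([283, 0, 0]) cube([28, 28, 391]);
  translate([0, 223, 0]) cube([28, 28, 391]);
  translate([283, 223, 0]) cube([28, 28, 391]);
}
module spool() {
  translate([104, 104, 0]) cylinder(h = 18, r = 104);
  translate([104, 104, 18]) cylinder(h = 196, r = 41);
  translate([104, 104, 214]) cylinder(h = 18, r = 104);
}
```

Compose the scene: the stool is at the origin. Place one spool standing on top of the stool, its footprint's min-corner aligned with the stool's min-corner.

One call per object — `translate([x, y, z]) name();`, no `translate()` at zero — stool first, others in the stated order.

stool();
translate([0, 0, 429]) spool();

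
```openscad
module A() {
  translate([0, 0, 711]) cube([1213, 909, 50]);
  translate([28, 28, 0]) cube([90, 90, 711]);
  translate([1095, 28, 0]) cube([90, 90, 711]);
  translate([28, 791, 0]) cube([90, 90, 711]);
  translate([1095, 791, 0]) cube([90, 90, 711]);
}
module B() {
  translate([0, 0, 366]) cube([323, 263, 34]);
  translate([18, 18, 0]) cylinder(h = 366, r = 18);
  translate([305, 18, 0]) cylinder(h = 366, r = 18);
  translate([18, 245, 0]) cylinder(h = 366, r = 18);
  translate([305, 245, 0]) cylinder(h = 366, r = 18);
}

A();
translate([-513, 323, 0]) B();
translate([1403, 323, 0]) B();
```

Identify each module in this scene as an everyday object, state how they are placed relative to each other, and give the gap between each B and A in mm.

Each stool's nearest face is 190 mm from the table's bounding box.

A is a table. B is a stool. Two stools sit around the table at the −x, +x sides. The gap between each stool and the table is 190 mm.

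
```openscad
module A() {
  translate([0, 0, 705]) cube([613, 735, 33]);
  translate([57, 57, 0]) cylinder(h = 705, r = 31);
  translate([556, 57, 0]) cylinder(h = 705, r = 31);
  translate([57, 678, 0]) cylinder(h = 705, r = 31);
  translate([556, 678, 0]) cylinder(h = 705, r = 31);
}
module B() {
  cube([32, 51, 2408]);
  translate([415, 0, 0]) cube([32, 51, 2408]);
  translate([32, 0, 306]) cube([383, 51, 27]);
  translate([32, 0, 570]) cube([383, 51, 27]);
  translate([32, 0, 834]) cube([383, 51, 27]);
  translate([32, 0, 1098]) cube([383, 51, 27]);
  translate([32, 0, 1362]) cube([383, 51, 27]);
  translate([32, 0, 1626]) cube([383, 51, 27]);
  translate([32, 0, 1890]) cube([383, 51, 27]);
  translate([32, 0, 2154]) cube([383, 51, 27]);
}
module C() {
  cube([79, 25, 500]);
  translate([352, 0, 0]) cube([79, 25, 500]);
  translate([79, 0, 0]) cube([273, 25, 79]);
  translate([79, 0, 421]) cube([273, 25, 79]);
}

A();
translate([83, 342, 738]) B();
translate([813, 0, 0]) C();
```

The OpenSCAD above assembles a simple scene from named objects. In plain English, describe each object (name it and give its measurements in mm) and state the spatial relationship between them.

A is a table with a 613×735 mm rectangular top, 33 mm thick, top surface at z = 738 mm, supported by four round legs of 62 mm diameter, each leg's bounding box inset 26 mm from the nearest pair of top edges, running from the floor.

B is a wooden ladder with two side rails of 32×51 mm section and 2408 mm height, set 447 mm apart overall. Between them run 8 rectangular rungs (51 mm deep, 27 mm thick), front faces flush with the rails' −y face. The bottom of the first rung is 306 mm above the floor and each subsequent rung is 264 mm higher than the one below.

C is a rectangular picture frame lying in the x–z plane (depth along y). The opening is 273 mm wide (x) by 342 mm tall (z), surrounded by a border 79 mm wide on all four sides. The frame is 25 mm deep and is made of two full-height vertical stiles with two horizontal rails fitted between them.

The ladder is on top of the table, centred. The picture frame is on the floor beside the table on its +x side.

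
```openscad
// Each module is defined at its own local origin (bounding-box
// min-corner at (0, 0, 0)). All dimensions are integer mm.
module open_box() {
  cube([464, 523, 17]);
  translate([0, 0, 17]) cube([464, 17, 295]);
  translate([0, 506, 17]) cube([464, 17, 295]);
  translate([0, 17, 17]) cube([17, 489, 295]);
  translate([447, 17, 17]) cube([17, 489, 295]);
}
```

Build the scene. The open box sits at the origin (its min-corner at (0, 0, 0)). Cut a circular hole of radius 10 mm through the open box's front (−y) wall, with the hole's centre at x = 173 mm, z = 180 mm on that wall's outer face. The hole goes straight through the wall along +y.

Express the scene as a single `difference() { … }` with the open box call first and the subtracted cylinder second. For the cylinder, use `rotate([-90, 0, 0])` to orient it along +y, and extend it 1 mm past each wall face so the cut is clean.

difference() {
  open_box();
  translate([173, -1, 180]) rotate([-90, 0, 0]) cylinder(h = 19, r = 10);
}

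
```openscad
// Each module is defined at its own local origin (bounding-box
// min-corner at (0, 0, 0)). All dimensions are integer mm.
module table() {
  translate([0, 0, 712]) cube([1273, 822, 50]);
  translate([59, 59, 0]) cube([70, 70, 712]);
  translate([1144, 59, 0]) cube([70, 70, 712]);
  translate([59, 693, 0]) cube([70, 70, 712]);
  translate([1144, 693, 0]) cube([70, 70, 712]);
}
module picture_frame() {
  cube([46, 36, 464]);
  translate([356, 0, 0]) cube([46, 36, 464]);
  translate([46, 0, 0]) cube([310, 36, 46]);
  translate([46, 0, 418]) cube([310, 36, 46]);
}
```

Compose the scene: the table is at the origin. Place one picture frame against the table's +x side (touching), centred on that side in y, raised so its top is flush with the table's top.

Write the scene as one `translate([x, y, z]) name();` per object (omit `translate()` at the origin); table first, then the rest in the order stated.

table();
translate([1273, 393, 298]) picture_frame();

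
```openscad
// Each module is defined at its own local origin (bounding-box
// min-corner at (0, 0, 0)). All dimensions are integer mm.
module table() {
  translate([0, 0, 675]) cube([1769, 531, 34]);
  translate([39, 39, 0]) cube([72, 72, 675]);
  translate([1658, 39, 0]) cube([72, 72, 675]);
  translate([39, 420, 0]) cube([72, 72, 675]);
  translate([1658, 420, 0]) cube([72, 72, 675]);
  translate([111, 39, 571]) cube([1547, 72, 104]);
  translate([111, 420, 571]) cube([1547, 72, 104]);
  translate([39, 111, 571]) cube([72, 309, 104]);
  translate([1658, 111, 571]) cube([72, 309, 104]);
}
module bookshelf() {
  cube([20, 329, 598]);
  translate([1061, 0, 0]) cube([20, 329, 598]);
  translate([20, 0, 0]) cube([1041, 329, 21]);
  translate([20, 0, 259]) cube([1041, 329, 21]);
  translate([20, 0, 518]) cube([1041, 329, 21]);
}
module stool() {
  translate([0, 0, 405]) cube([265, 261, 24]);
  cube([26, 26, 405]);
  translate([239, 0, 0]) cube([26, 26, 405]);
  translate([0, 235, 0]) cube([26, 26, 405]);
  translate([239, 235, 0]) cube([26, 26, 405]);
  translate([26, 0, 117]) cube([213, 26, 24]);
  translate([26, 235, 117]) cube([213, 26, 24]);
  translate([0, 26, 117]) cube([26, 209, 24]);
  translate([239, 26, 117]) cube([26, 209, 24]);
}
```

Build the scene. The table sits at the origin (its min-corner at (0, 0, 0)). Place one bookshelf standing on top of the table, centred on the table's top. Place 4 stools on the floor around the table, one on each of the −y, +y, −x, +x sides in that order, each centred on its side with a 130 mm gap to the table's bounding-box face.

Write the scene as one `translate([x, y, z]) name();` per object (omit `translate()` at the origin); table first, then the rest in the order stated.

table();
translate([344, 101, 709]) bookshelf();
translate([752, -391, 0]) stool();
translate([752, 661, 0]) stool();
translate([-395, 135, 0]) stool();
translate([1899, 135, 0]) stool();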